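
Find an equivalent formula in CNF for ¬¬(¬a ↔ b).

¬¬(¬a ↔ b)
= ¬¬((¬a → b) ∧ (b → ¬a))   — eliminate ↔
= ¬¬((¬¬a ∨ b) ∧ (b → ¬a))   — eliminate →
= ¬¬((¬¬a ∨ b) ∧ (¬b ∨ ¬a))   — eliminate →
= (¬¬a ∨ b) ∧ (¬b ∨ ¬a)   — double negation
= (a ∨ b) ∧ (¬b ∨ ¬a)   — double negation

(a ∨ b) ∧ (¬b ∨ ¬a)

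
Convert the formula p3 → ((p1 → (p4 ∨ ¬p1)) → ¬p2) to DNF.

¬p3 ∨ (p1 ∧ ¬p4) ∨ ¬p2

p3 → ((p1 → (p4 ∨ ¬p1)) → ¬p2)
≡ ¬p3 ∨ ((p1 → (p4 ∨ ¬p1)) → ¬p2)   [eliminate →]
≡ ¬p3 ∨ ¬(p1 → (p4 ∨ ¬p1)) ∨ ¬p2   [eliminate →]
≡ ¬p3 ∨ ¬(¬p1 ∨ p4 ∨ ¬p1) ∨ ¬p2   [eliminate →]
≡ ¬p3 ∨ (¬¬p1 ∧ ¬p4 ∧ ¬¬p1) ∨ ¬p2   [De Morgan]
≡ ¬p3 ∨ (p1 ∧ ¬p4 ∧ ¬¬p1) ∨ ¬p2   [double negation]
≡ ¬p3 ∨ (p1 ∧ ¬p4 ∧ p1) ∨ ¬p2   [double negation]
≡ ¬p3 ∨ (p1 ∧ ¬p4) ∨ ¬p2   [simplify]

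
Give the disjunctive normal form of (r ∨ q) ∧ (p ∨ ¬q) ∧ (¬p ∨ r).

(r ∧ p) ∨ (r ∧ ¬q)

(r ∨ q) ∧ (p ∨ ¬q) ∧ (¬p ∨ r)
⇔ (r ∧ p ∧ ¬p) ∨ (r ∧ p ∧ r) ∨ (r ∧ ¬q ∧ ¬p) ∨ (r ∧ ¬q ∧ r) ∨ (q ∧ p ∧ ¬p) ∨ (q ∧ p ∧ r) ∨ (q ∧ ¬q ∧ ¬p) ∨ (q ∧ ¬q ∧ r)   (distribute ∧ over ∨)
⇔ (r ∧ p) ∨ (r ∧ ¬q)   (simplify)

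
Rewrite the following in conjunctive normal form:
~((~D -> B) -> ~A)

~((~D -> B) -> ~A)
⇔ ~(~(~D -> B) | ~A)   [eliminate ->]
⇔ ~(~(~~D | B) | ~A)   [eliminate ->]
⇔ ~~(~~D | B) & ~~A   [De Morgan]
⇔ (~~D | B) & ~~A   [double negation]
⇔ (D | B) & ~~A   [double negation]
⇔ (D | B) & A   [double negation]

(D | B) & A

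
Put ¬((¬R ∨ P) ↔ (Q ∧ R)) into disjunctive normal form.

¬((¬R ∨ P) ↔ (Q ∧ R))
≡ ¬(((¬R ∨ P) → (Q ∧ R)) ∧ ((Q ∧ R) → (¬R ∨ P)))   — eliminate ↔
≡ ¬((¬(¬R ∨ P) ∨ (Q ∧ R)) ∧ ((Q ∧ R) → (¬R ∨ P)))   — eliminate →
≡ ¬((¬(¬R ∨ P) ∨ (Q ∧ R)) ∧ (¬(Q ∧ R) ∨ ¬R ∨ P))   — eliminate →
≡ ¬(¬(¬R ∨ P) ∨ (Q ∧ R)) ∨ ¬(¬(Q ∧ R) ∨ ¬R ∨ P)   — De Morgan
≡ (¬¬(¬R ∨ P) ∧ ¬(Q ∧ R)) ∨ ¬(¬(Q ∧ R) ∨ ¬R ∨ P)   — De Morgan
≡ ((¬R ∨ P) ∧ ¬(Q ∧ R)) ∨ ¬(¬(Q ∧ R) ∨ ¬R ∨ P)   — double negation
≡ ((¬R ∨ P) ∧ (¬Q ∨ ¬R)) ∨ ¬(¬(Q ∧ R) ∨ ¬R ∨ P)   — De Morgan
≡ ((¬R ∨ P) ∧ (¬Q ∨ ¬R)) ∨ (¬¬(Q ∧ R) ∧ ¬¬R ∧ ¬P)   — De Morgan
≡ ((¬R ∨ P) ∧ (¬Q ∨ ¬R)) ∨ (Q ∧ R ∧ ¬¬R ∧ ¬P)   — double negation
≡ ((¬R ∨ P) ∧ (¬Q ∨ ¬R)) ∨ (Q ∧ R ∧ R ∧ ¬P)   — double negation
≡ (¬R ∧ ¬Q) ∨ (¬R ∧ ¬R) ∨ (P ∧ ¬Q) ∨ (P ∧ ¬R) ∨ (Q ∧ R ∧ R ∧ ¬P)   — distribute ∧ over ∨
≡ ¬R ∨ (P ∧ ¬Q) ∨ (Q ∧ R ∧ ¬P)   — simplify

¬R ∨ (P ∧ ¬Q) ∨ (Q ∧ R ∧ ¬P)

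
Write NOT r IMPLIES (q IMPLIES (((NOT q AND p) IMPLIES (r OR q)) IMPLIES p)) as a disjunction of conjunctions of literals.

r OR NOT q OR p

NOT r IMPLIES (q IMPLIES (((NOT q AND p) IMPLIES (r OR q)) IMPLIES p))
≡ NOT NOT r OR (q IMPLIES (((NOT q AND p) IMPLIES (r OR q)) IMPLIES p))   — eliminate IMPLIES
≡ NOT NOT r OR NOT q OR (((NOT q AND p) IMPLIES (r OR q)) IMPLIES p)   — eliminate IMPLIES
≡ NOT NOT r OR NOT q OR NOT ((NOT q AND p) IMPLIES (r OR q)) OR p   — eliminate IMPLIES
≡ NOT NOT r OR NOT q OR NOT (NOT (NOT q AND p) OR r OR q) OR p   — eliminate IMPLIES
≡ r OR NOT q OR NOT (NOT (NOT q AND p) OR r OR q) OR p   — double negation
≡ r OR NOT q OR (NOT NOT (NOT q AND p) AND NOT r AND NOT q) OR p   — De Morgan
≡ r OR NOT q OR (NOT q AND p AND NOT r AND NOT q) OR p   — double negation
≡ r OR NOT q OR p   — simplify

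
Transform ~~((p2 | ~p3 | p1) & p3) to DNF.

~~((p2 | ~p3 | p1) & p3)
≡ (p2 | ~p3 | p1) & p3   (double negation)
≡ (p2 & p3) | (~p3 & p3) | (p1 & p3)   (distribute & over |)
≡ (p2 & p3) | (p1 & p3)   (simplify)

(p2 & p3) | (p1 & p3)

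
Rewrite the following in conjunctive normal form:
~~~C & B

~~~C & B
⇔ ~C & B   — double negation

~C & B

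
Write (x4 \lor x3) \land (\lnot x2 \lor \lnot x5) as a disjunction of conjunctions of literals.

(x4 \lor x3) \land (\lnot x2 \lor \lnot x5)
≡ (x4 \land \lnot x2) \lor (x4 \land \lnot x5) \lor (x3 \land \lnot x2) \lor (x3 \land \lnot x5)   [distribute \land over \lor]

(x4 \land \lnot x2) \lor (x4 \land \lnot x5) \lor (x3 \land \lnot x2) \lor (x3 \land \lnot x5)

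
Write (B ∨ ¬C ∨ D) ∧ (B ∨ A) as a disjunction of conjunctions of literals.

B ∨ (¬C ∧ A) ∨ (D ∧ A)

(B ∨ ¬C ∨ D) ∧ (B ∨ A)
≡ (B ∧ B) ∨ (B ∧ A) ∨ (¬C ∧ B) ∨ (¬C ∧ A) ∨ (D ∧ B) ∨ (D ∧ A)   (distribute ∧ over ∨)
≡ B ∨ (¬C ∧ A) ∨ (D ∧ A)   (simplify)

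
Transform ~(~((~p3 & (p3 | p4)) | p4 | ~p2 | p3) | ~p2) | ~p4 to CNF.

~(~((~p3 & (p3 | p4)) | p4 | ~p2 | p3) | ~p2) | ~p4
⇔ (~~((~p3 & (p3 | p4)) | p4 | ~p2 | p3) & ~~p2) | ~p4
⇔ (((~p3 & (p3 | p4)) | p4 | ~p2 | p3) & ~~p2) | ~p4
⇔ (((~p3 & (p3 | p4)) | p4 | ~p2 | p3) & p2) | ~p4
⇔ (~p3 | p4 | ~p2 | p3 | ~p4) & (p3 | p4 | p4 | ~p2 | p3 | ~p4) & (p2 | ~p4)
⇔ p2 | ~p4

p2 | ~p4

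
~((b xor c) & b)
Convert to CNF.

~((b xor c) & b)
≡ ~((b | c) & ~(b & c) & b)   — expand xor
≡ ~(b | c) | ~~(b & c) | ~b   — De Morgan
≡ (~b & ~c) | ~~(b & c) | ~b   — De Morgan
≡ (~b & ~c) | (b & c) | ~b   — double negation
≡ (~b | b | ~b) & (~b | c | ~b) & (~c | b | ~b) & (~c | c | ~b)   — distribute | over &
≡ ~b | c   — simplify

~b | c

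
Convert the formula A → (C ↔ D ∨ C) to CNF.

¬A ∨ ¬D ∨ C

A → (C ↔ D ∨ C)
≡ ¬A ∨ (C ↔ D ∨ C)
≡ ¬A ∨ (C → D ∨ C) ∧ (D ∨ C → C)
≡ ¬A ∨ (¬C ∨ D ∨ C) ∧ (D ∨ C → C)
≡ ¬A ∨ (¬C ∨ D ∨ C) ∧ (¬(D ∨ C) ∨ C)
≡ ¬A ∨ (¬C ∨ D ∨ C) ∧ (¬D ∧ ¬C ∨ C)
≡ (¬A ∨ ¬C ∨ D ∨ C) ∧ (¬A ∨ ¬D ∨ C) ∧ (¬A ∨ ¬C ∨ C)
≡ ¬A ∨ ¬D ∨ C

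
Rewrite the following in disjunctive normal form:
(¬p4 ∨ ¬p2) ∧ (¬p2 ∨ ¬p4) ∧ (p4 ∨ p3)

(¬p4 ∨ ¬p2) ∧ (¬p2 ∨ ¬p4) ∧ (p4 ∨ p3)
≡ (¬p4 ∧ ¬p2 ∧ p4) ∨ (¬p4 ∧ ¬p2 ∧ p3) ∨ (¬p4 ∧ ¬p4 ∧ p4) ∨ (¬p4 ∧ ¬p4 ∧ p3) ∨ (¬p2 ∧ ¬p2 ∧ p4) ∨ (¬p2 ∧ ¬p2 ∧ p3) ∨ (¬p2 ∧ ¬p4 ∧ p4) ∨ (¬p2 ∧ ¬p4 ∧ p3)   — distribute ∧ over ∨
≡ (¬p4 ∧ p3) ∨ (¬p2 ∧ p4) ∨ (¬p2 ∧ p3)   — simplify

(¬p4 ∧ p3) ∨ (¬p2 ∧ p4) ∨ (¬p2 ∧ p3)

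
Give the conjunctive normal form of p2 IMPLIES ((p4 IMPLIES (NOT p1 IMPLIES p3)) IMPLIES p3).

(NOT p2 OR p4 OR p3) AND (NOT p2 OR NOT p1 OR p3)

p2 IMPLIES ((p4 IMPLIES (NOT p1 IMPLIES p3)) IMPLIES p3)
⇔ NOT p2 OR ((p4 IMPLIES (NOT p1 IMPLIES p3)) IMPLIES p3)
⇔ NOT p2 OR NOT (p4 IMPLIES (NOT p1 IMPLIES p3)) OR p3
⇔ NOT p2 OR NOT (NOT p4 OR (NOT p1 IMPLIES p3)) OR p3
⇔ NOT p2 OR NOT (NOT p4 OR NOT NOT p1 OR p3) OR p3
⇔ NOT p2 OR (NOT NOT p4 AND NOT NOT NOT p1 AND NOT p3) OR p3
⇔ NOT p2 OR (p4 AND NOT NOT NOT p1 AND NOT p3) OR p3
⇔ NOT p2 OR (p4 AND NOT p1 AND NOT p3) OR p3
⇔ (NOT p2 OR p4 OR p3) AND (NOT p2 OR NOT p1 OR p3) AND (NOT p2 OR NOT p3 OR p3)
⇔ (NOT p2 OR p4 OR p3) AND (NOT p2 OR NOT p1 OR p3)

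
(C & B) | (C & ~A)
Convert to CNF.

C & (B | ~A)

(C & B) | (C & ~A)
⇔ (C | C) & (C | ~A) & (B | C) & (B | ~A)   [distribute | over &]
⇔ C & (B | ~A)   [simplify]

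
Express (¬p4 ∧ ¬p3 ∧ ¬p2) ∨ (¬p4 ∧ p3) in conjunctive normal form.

¬p4 ∧ (¬p2 ∨ p3)

(¬p4 ∧ ¬p3 ∧ ¬p2) ∨ (¬p4 ∧ p3)
⇔ (¬p4 ∨ ¬p4) ∧ (¬p4 ∨ p3) ∧ (¬p3 ∨ ¬p4) ∧ (¬p3 ∨ p3) ∧ (¬p2 ∨ ¬p4) ∧ (¬p2 ∨ p3)   (distribute ∨ over ∧)
⇔ ¬p4 ∧ (¬p2 ∨ p3)   (simplify)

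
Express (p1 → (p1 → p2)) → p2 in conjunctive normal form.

(p1 → (p1 → p2)) → p2
≡ ¬(p1 → (p1 → p2)) ∨ p2   — eliminate →
≡ ¬(¬p1 ∨ (p1 → p2)) ∨ p2   — eliminate →
≡ ¬(¬p1 ∨ ¬p1 ∨ p2) ∨ p2   — eliminate →
≡ (¬¬p1 ∧ ¬¬p1 ∧ ¬p2) ∨ p2   — De Morgan
≡ (p1 ∧ ¬¬p1 ∧ ¬p2) ∨ p2   — double negation
≡ (p1 ∧ p1 ∧ ¬p2) ∨ p2   — double negation
≡ (p1 ∨ p2) ∧ (p1 ∨ p2) ∧ (¬p2 ∨ p2)   — distribute ∨ over ∧
≡ p1 ∨ p2   — simplify

p1 ∨ p2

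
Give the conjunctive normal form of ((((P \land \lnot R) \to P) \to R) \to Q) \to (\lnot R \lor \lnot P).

\lnot Q \lor \lnot R \lor \lnot P

((((P \land \lnot R) \to P) \to R) \to Q) \to (\lnot R \lor \lnot P)
= \lnot ((((P \land \lnot R) \to P) \to R) \to Q) \lor \lnot R \lor \lnot P   (eliminate \to)
= \lnot (\lnot (((P \land \lnot R) \to P) \to R) \lor Q) \lor \lnot R \lor \lnot P   (eliminate \to)
= \lnot (\lnot (\lnot ((P \land \lnot R) \to P) \lor R) \lor Q) \lor \lnot R \lor \lnot P   (eliminate \to)
= \lnot (\lnot (\lnot (\lnot (P \land \lnot R) \lor P) \lor R) \lor Q) \lor \lnot R \lor \lnot P   (eliminate \to)
= (\lnot \lnot (\lnot (\lnot (P \land \lnot R) \lor P) \lor R) \land \lnot Q) \lor \lnot R \lor \lnot P   (De Morgan)
= ((\lnot (\lnot (P \land \lnot R) \lor P) \lor R) \land \lnot Q) \lor \lnot R \lor \lnot P   (double negation)
= (((\lnot \lnot (P \land \lnot R) \land \lnot P) \lor R) \land \lnot Q) \lor \lnot R \lor \lnot P   (De Morgan)
= (((P \land \lnot R \land \lnot P) \lor R) \land \lnot Q) \lor \lnot R \lor \lnot P   (double negation)
= (P \lor R \lor \lnot R \lor \lnot P) \land (\lnot R \lor R \lor \lnot R \lor \lnot P) \land (\lnot P \lor R \lor \lnot R \lor \lnot P) \land (\lnot Q \lor \lnot R \lor \lnot P)   (distribute \lor over \land)
= \lnot Q \lor \lnot R \lor \lnot P   (simplify)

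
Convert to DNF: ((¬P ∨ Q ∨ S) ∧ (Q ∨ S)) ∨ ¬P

((¬P ∨ Q ∨ S) ∧ (Q ∨ S)) ∨ ¬P
≡ (¬P ∧ Q) ∨ (¬P ∧ S) ∨ (Q ∧ Q) ∨ (Q ∧ S) ∨ (S ∧ Q) ∨ (S ∧ S) ∨ ¬P
≡ Q ∨ S ∨ ¬P

Q ∨ S ∨ ¬P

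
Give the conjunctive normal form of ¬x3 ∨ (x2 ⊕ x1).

(¬x3 ∨ x2 ∨ x1) ∧ (¬x3 ∨ ¬x2 ∨ ¬x1)

¬x3 ∨ (x2 ⊕ x1)
= ¬x3 ∨ ((x2 ∨ x1) ∧ ¬(x2 ∧ x1))
= ¬x3 ∨ ((x2 ∨ x1) ∧ (¬x2 ∨ ¬x1))
= (¬x3 ∨ x2 ∨ x1) ∧ (¬x3 ∨ ¬x2 ∨ ¬x1)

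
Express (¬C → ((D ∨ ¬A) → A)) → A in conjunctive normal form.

(¬C → ((D ∨ ¬A) → A)) → A
= ¬(¬C → ((D ∨ ¬A) → A)) ∨ A   [eliminate →]
= ¬(¬¬C ∨ ((D ∨ ¬A) → A)) ∨ A   [eliminate →]
= ¬(¬¬C ∨ ¬(D ∨ ¬A) ∨ A) ∨ A   [eliminate →]
= (¬¬¬C ∧ ¬¬(D ∨ ¬A) ∧ ¬A) ∨ A   [De Morgan]
= (¬C ∧ ¬¬(D ∨ ¬A) ∧ ¬A) ∨ A   [double negation]
= (¬C ∧ (D ∨ ¬A) ∧ ¬A) ∨ A   [double negation]
= (¬C ∨ A) ∧ (D ∨ ¬A ∨ A) ∧ (¬A ∨ A)   [distribute ∨ over ∧]
= ¬C ∨ A   [simplify]

¬C ∨ A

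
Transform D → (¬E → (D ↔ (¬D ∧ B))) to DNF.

¬D ∨ E

D → (¬E → (D ↔ (¬D ∧ B)))
≡ ¬D ∨ (¬E → (D ↔ (¬D ∧ B)))
≡ ¬D ∨ ¬¬E ∨ (D ↔ (¬D ∧ B))
≡ ¬D ∨ ¬¬E ∨ ((D → (¬D ∧ B)) ∧ ((¬D ∧ B) → D))
≡ ¬D ∨ ¬¬E ∨ ((¬D ∨ (¬D ∧ B)) ∧ ((¬D ∧ B) → D))
≡ ¬D ∨ ¬¬E ∨ ((¬D ∨ (¬D ∧ B)) ∧ (¬(¬D ∧ B) ∨ D))
≡ ¬D ∨ E ∨ ((¬D ∨ (¬D ∧ B)) ∧ (¬(¬D ∧ B) ∨ D))
≡ ¬D ∨ E ∨ ((¬D ∨ (¬D ∧ B)) ∧ (¬¬D ∨ ¬B ∨ D))
≡ ¬D ∨ E ∨ ((¬D ∨ (¬D ∧ B)) ∧ (D ∨ ¬B ∨ D))
≡ ¬D ∨ E ∨ (¬D ∧ D) ∨ (¬D ∧ ¬B) ∨ (¬D ∧ D) ∨ (¬D ∧ B ∧ D) ∨ (¬D ∧ B ∧ ¬B) ∨ (¬D ∧ B ∧ D)
≡ ¬D ∨ E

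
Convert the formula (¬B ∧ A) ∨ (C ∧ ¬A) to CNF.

(¬B ∨ C) ∧ (¬B ∨ ¬A) ∧ (A ∨ C)

(¬B ∧ A) ∨ (C ∧ ¬A)
≡ (¬B ∨ C) ∧ (¬B ∨ ¬A) ∧ (A ∨ C) ∧ (A ∨ ¬A)   (distribute ∨ over ∧)
≡ (¬B ∨ C) ∧ (¬B ∨ ¬A) ∧ (A ∨ C)   (simplify)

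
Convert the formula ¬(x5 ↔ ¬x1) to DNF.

¬(x5 ↔ ¬x1)
= ¬((x5 → ¬x1) ∧ (¬x1 → x5))   [eliminate ↔]
= ¬((¬x5 ∨ ¬x1) ∧ (¬x1 → x5))   [eliminate →]
= ¬((¬x5 ∨ ¬x1) ∧ (¬¬x1 ∨ x5))   [eliminate →]
= ¬(¬x5 ∨ ¬x1) ∨ ¬(¬¬x1 ∨ x5)   [De Morgan]
= (¬¬x5 ∧ ¬¬x1) ∨ ¬(¬¬x1 ∨ x5)   [De Morgan]
= (x5 ∧ ¬¬x1) ∨ ¬(¬¬x1 ∨ x5)   [double negation]
= (x5 ∧ x1) ∨ ¬(¬¬x1 ∨ x5)   [double negation]
= (x5 ∧ x1) ∨ (¬¬¬x1 ∧ ¬x5)   [De Morgan]
= (x5 ∧ x1) ∨ (¬x1 ∧ ¬x5)   [double negation]

(x5 ∧ x1) ∨ (¬x1 ∧ ¬x5)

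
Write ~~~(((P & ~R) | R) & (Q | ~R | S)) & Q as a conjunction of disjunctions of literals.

(~P | R) & (~R | ~Q) & (~R | ~S) & Q

~~~(((P & ~R) | R) & (Q | ~R | S)) & Q
≡ ~(((P & ~R) | R) & (Q | ~R | S)) & Q   — double negation
≡ (~((P & ~R) | R) | ~(Q | ~R | S)) & Q   — De Morgan
≡ ((~(P & ~R) & ~R) | ~(Q | ~R | S)) & Q   — De Morgan
≡ (((~P | ~~R) & ~R) | ~(Q | ~R | S)) & Q   — De Morgan
≡ (((~P | R) & ~R) | ~(Q | ~R | S)) & Q   — double negation
≡ (((~P | R) & ~R) | (~Q & ~~R & ~S)) & Q   — De Morgan
≡ (((~P | R) & ~R) | (~Q & R & ~S)) & Q   — double negation
≡ (~P | R | ~Q) & (~P | R | R) & (~P | R | ~S) & (~R | ~Q) & (~R | R) & (~R | ~S) & Q   — distribute | over &
≡ (~P | R) & (~R | ~Q) & (~R | ~S) & Q   — simplify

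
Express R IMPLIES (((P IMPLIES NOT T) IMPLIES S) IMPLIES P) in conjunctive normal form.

R IMPLIES (((P IMPLIES NOT T) IMPLIES S) IMPLIES P)
≡ NOT R OR (((P IMPLIES NOT T) IMPLIES S) IMPLIES P)   [eliminate IMPLIES]
≡ NOT R OR NOT ((P IMPLIES NOT T) IMPLIES S) OR P   [eliminate IMPLIES]
≡ NOT R OR NOT (NOT (P IMPLIES NOT T) OR S) OR P   [eliminate IMPLIES]
≡ NOT R OR NOT (NOT (NOT P OR NOT T) OR S) OR P   [eliminate IMPLIES]
≡ NOT R OR (NOT NOT (NOT P OR NOT T) AND NOT S) OR P   [De Morgan]
≡ NOT R OR ((NOT P OR NOT T) AND NOT S) OR P   [double negation]
≡ (NOT R OR NOT P OR NOT T OR P) AND (NOT R OR NOT S OR P)   [distribute OR over AND]
≡ NOT R OR NOT S OR P   [simplify]

NOT R OR NOT S OR P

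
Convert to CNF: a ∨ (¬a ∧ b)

a ∨ b

a ∨ (¬a ∧ b)
≡ (a ∨ ¬a) ∧ (a ∨ b)   [distribute ∨ over ∧]
≡ a ∨ b   [simplify]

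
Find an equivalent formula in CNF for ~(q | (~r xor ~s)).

~(q | (~r xor ~s))
≡ ~(q | ((~r | ~s) & ~(~r & ~s)))   [expand xor]
≡ ~q & ~((~r | ~s) & ~(~r & ~s))   [De Morgan]
≡ ~q & (~(~r | ~s) | ~~(~r & ~s))   [De Morgan]
≡ ~q & ((~~r & ~~s) | ~~(~r & ~s))   [De Morgan]
≡ ~q & ((r & ~~s) | ~~(~r & ~s))   [double negation]
≡ ~q & ((r & s) | ~~(~r & ~s))   [double negation]
≡ ~q & ((r & s) | (~r & ~s))   [double negation]
≡ ~q & (r | ~r) & (r | ~s) & (s | ~r) & (s | ~s)   [distribute | over &]
≡ ~q & (r | ~s) & (s | ~r)   [simplify]

~q & (r | ~s) & (s | ~r)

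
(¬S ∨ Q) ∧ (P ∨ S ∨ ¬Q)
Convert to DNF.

(¬S ∧ P) ∨ (¬S ∧ ¬Q) ∨ (Q ∧ P) ∨ (Q ∧ S)

(¬S ∨ Q) ∧ (P ∨ S ∨ ¬Q)
≡ (¬S ∧ P) ∨ (¬S ∧ S) ∨ (¬S ∧ ¬Q) ∨ (Q ∧ P) ∨ (Q ∧ S) ∨ (Q ∧ ¬Q)   — distribute ∧ over ∨
≡ (¬S ∧ P) ∨ (¬S ∧ ¬Q) ∨ (Q ∧ P) ∨ (Q ∧ S)   — simplify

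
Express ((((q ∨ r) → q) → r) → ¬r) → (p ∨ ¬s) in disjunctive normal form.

r ∨ p ∨ ¬s

((((q ∨ r) → q) → r) → ¬r) → (p ∨ ¬s)
≡ ¬((((q ∨ r) → q) → r) → ¬r) ∨ p ∨ ¬s   (eliminate →)
≡ ¬(¬(((q ∨ r) → q) → r) ∨ ¬r) ∨ p ∨ ¬s   (eliminate →)
≡ ¬(¬(¬((q ∨ r) → q) ∨ r) ∨ ¬r) ∨ p ∨ ¬s   (eliminate →)
≡ ¬(¬(¬(¬(q ∨ r) ∨ q) ∨ r) ∨ ¬r) ∨ p ∨ ¬s   (eliminate →)
≡ (¬¬(¬(¬(q ∨ r) ∨ q) ∨ r) ∧ ¬¬r) ∨ p ∨ ¬s   (De Morgan)
≡ ((¬(¬(q ∨ r) ∨ q) ∨ r) ∧ ¬¬r) ∨ p ∨ ¬s   (double negation)
≡ (((¬¬(q ∨ r) ∧ ¬q) ∨ r) ∧ ¬¬r) ∨ p ∨ ¬s   (De Morgan)
≡ ((((q ∨ r) ∧ ¬q) ∨ r) ∧ ¬¬r) ∨ p ∨ ¬s   (double negation)
≡ ((((q ∨ r) ∧ ¬q) ∨ r) ∧ r) ∨ p ∨ ¬s   (double negation)
≡ (q ∧ ¬q ∧ r) ∨ (r ∧ ¬q ∧ r) ∨ (r ∧ r) ∨ p ∨ ¬s   (distribute ∧ over ∨)
≡ r ∨ p ∨ ¬s   (simplify)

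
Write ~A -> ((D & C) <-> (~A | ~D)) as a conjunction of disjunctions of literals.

~A -> ((D & C) <-> (~A | ~D))
⇔ ~~A | ((D & C) <-> (~A | ~D))
⇔ ~~A | (((D & C) -> (~A | ~D)) & ((~A | ~D) -> (D & C)))
⇔ ~~A | ((~(D & C) | ~A | ~D) & ((~A | ~D) -> (D & C)))
⇔ ~~A | ((~(D & C) | ~A | ~D) & (~(~A | ~D) | (D & C)))
⇔ A | ((~(D & C) | ~A | ~D) & (~(~A | ~D) | (D & C)))
⇔ A | ((~D | ~C | ~A | ~D) & (~(~A | ~D) | (D & C)))
⇔ A | ((~D | ~C | ~A | ~D) & ((~~A & ~~D) | (D & C)))
⇔ A | ((~D | ~C | ~A | ~D) & ((A & ~~D) | (D & C)))
⇔ A | ((~D | ~C | ~A | ~D) & ((A & D) | (D & C)))
⇔ (A | ~D | ~C | ~A | ~D) & (A | A | D) & (A | A | C) & (A | D | D) & (A | D | C)
⇔ (A | D) & (A | C)

(A | D) & (A | C)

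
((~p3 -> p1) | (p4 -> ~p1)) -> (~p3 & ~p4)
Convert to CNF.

((~p3 -> p1) | (p4 -> ~p1)) -> (~p3 & ~p4)
≡ ~((~p3 -> p1) | (p4 -> ~p1)) | (~p3 & ~p4)   [eliminate ->]
≡ ~(~~p3 | p1 | (p4 -> ~p1)) | (~p3 & ~p4)   [eliminate ->]
≡ ~(~~p3 | p1 | ~p4 | ~p1) | (~p3 & ~p4)   [eliminate ->]
≡ (~~~p3 & ~p1 & ~~p4 & ~~p1) | (~p3 & ~p4)   [De Morgan]
≡ (~p3 & ~p1 & ~~p4 & ~~p1) | (~p3 & ~p4)   [double negation]
≡ (~p3 & ~p1 & p4 & ~~p1) | (~p3 & ~p4)   [double negation]
≡ (~p3 & ~p1 & p4 & p1) | (~p3 & ~p4)   [double negation]
≡ (~p3 | ~p3) & (~p3 | ~p4) & (~p1 | ~p3) & (~p1 | ~p4) & (p4 | ~p3) & (p4 | ~p4) & (p1 | ~p3) & (p1 | ~p4)   [distribute | over &]
≡ ~p3 & (~p1 | ~p4) & (p1 | ~p4)   [simplify]

~p3 & (~p1 | ~p4) & (p1 | ~p4)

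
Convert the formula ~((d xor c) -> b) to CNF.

~((d xor c) -> b)
≡ ~(~(d xor c) | b)   [eliminate ->]
≡ ~(~((d | c) & ~(d & c)) | b)   [expand xor]
≡ ~~((d | c) & ~(d & c)) & ~b   [De Morgan]
≡ (d | c) & ~(d & c) & ~b   [double negation]
≡ (d | c) & (~d | ~c) & ~b   [De Morgan]

(d | c) & (~d | ~c) & ~b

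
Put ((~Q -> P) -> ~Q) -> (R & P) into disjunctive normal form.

Q | (R & P)

((~Q -> P) -> ~Q) -> (R & P)
= ~((~Q -> P) -> ~Q) | (R & P)
= ~(~(~Q -> P) | ~Q) | (R & P)
= ~(~(~~Q | P) | ~Q) | (R & P)
= (~~(~~Q | P) & ~~Q) | (R & P)
= ((~~Q | P) & ~~Q) | (R & P)
= ((Q | P) & ~~Q) | (R & P)
= ((Q | P) & Q) | (R & P)
= (Q & Q) | (P & Q) | (R & P)
= Q | (R & P)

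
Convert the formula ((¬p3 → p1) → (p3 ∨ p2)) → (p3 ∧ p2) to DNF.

(p1 ∧ ¬p3 ∧ ¬p2) ∨ (p3 ∧ p2)

((¬p3 → p1) → (p3 ∨ p2)) → (p3 ∧ p2)
= ¬((¬p3 → p1) → (p3 ∨ p2)) ∨ (p3 ∧ p2)   [eliminate →]
= ¬(¬(¬p3 → p1) ∨ p3 ∨ p2) ∨ (p3 ∧ p2)   [eliminate →]
= ¬(¬(¬¬p3 ∨ p1) ∨ p3 ∨ p2) ∨ (p3 ∧ p2)   [eliminate →]
= (¬¬(¬¬p3 ∨ p1) ∧ ¬p3 ∧ ¬p2) ∨ (p3 ∧ p2)   [De Morgan]
= ((¬¬p3 ∨ p1) ∧ ¬p3 ∧ ¬p2) ∨ (p3 ∧ p2)   [double negation]
= ((p3 ∨ p1) ∧ ¬p3 ∧ ¬p2) ∨ (p3 ∧ p2)   [double negation]
= (p3 ∧ ¬p3 ∧ ¬p2) ∨ (p1 ∧ ¬p3 ∧ ¬p2) ∨ (p3 ∧ p2)   [distribute ∧ over ∨]
= (p1 ∧ ¬p3 ∧ ¬p2) ∨ (p3 ∧ p2)   [simplify]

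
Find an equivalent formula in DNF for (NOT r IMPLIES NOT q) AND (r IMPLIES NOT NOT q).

(r AND q) OR (NOT q AND NOT r)

(NOT r IMPLIES NOT q) AND (r IMPLIES NOT NOT q)
≡ (NOT NOT r OR NOT q) AND (r IMPLIES NOT NOT q)   [eliminate IMPLIES]
≡ (NOT NOT r OR NOT q) AND (NOT r OR NOT NOT q)   [eliminate IMPLIES]
≡ (r OR NOT q) AND (NOT r OR NOT NOT q)   [double negation]
≡ (r OR NOT q) AND (NOT r OR q)   [double negation]
≡ (r AND NOT r) OR (r AND q) OR (NOT q AND NOT r) OR (NOT q AND q)   [distribute AND over OR]
≡ (r AND q) OR (NOT q AND NOT r)   [simplify]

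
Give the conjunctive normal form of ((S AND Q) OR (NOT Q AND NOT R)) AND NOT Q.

(S OR NOT R) AND (Q OR NOT R) AND NOT Q

((S AND Q) OR (NOT Q AND NOT R)) AND NOT Q
⇔ (S OR NOT Q) AND (S OR NOT R) AND (Q OR NOT Q) AND (Q OR NOT R) AND NOT Q   — distribute OR over AND
⇔ (S OR NOT R) AND (Q OR NOT R) AND NOT Q   — simplify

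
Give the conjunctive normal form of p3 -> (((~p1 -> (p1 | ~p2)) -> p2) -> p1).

p3 -> (((~p1 -> (p1 | ~p2)) -> p2) -> p1)
= ~p3 | (((~p1 -> (p1 | ~p2)) -> p2) -> p1)   [eliminate ->]
= ~p3 | ~((~p1 -> (p1 | ~p2)) -> p2) | p1   [eliminate ->]
= ~p3 | ~(~(~p1 -> (p1 | ~p2)) | p2) | p1   [eliminate ->]
= ~p3 | ~(~(~~p1 | p1 | ~p2) | p2) | p1   [eliminate ->]
= ~p3 | (~~(~~p1 | p1 | ~p2) & ~p2) | p1   [De Morgan]
= ~p3 | ((~~p1 | p1 | ~p2) & ~p2) | p1   [double negation]
= ~p3 | ((p1 | p1 | ~p2) & ~p2) | p1   [double negation]
= (~p3 | p1 | p1 | ~p2 | p1) & (~p3 | ~p2 | p1)   [distribute | over &]
= ~p3 | p1 | ~p2   [simplify]

~p3 | p1 | ~p2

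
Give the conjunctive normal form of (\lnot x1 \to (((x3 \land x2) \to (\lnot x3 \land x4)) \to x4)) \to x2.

(\lnot x1 \lor x2) \land (\lnot x4 \lor x2)

(\lnot x1 \to (((x3 \land x2) \to (\lnot x3 \land x4)) \to x4)) \to x2
= \lnot (\lnot x1 \to (((x3 \land x2) \to (\lnot x3 \land x4)) \to x4)) \lor x2   [eliminate \to]
= \lnot (\lnot \lnot x1 \lor (((x3 \land x2) \to (\lnot x3 \land x4)) \to x4)) \lor x2   [eliminate \to]
= \lnot (\lnot \lnot x1 \lor \lnot ((x3 \land x2) \to (\lnot x3 \land x4)) \lor x4) \lor x2   [eliminate \to]
= \lnot (\lnot \lnot x1 \lor \lnot (\lnot (x3 \land x2) \lor (\lnot x3 \land x4)) \lor x4) \lor x2   [eliminate \to]
= (\lnot \lnot \lnot x1 \land \lnot \lnot (\lnot (x3 \land x2) \lor (\lnot x3 \land x4)) \land \lnot x4) \lor x2   [De Morgan]
= (\lnot x1 \land \lnot \lnot (\lnot (x3 \land x2) \lor (\lnot x3 \land x4)) \land \lnot x4) \lor x2   [double negation]
= (\lnot x1 \land (\lnot (x3 \land x2) \lor (\lnot x3 \land x4)) \land \lnot x4) \lor x2   [double negation]
= (\lnot x1 \land (\lnot x3 \lor \lnot x2 \lor (\lnot x3 \land x4)) \land \lnot x4) \lor x2   [De Morgan]
= (\lnot x1 \lor x2) \land (\lnot x3 \lor \lnot x2 \lor \lnot x3 \lor x2) \land (\lnot x3 \lor \lnot x2 \lor x4 \lor x2) \land (\lnot x4 \lor x2)   [distribute \lor over \land]
= (\lnot x1 \lor x2) \land (\lnot x4 \lor x2)   [simplify]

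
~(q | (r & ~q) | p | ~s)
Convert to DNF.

~(q | (r & ~q) | p | ~s)
≡ ~q & ~(r & ~q) & ~p & ~~s   — De Morgan
≡ ~q & (~r | ~~q) & ~p & ~~s   — De Morgan
≡ ~q & (~r | q) & ~p & ~~s   — double negation
≡ ~q & (~r | q) & ~p & s   — double negation
≡ (~q & ~r & ~p & s) | (~q & q & ~p & s)   — distribute & over |
≡ ~q & ~r & ~p & s   — simplify

~q & ~r & ~p & s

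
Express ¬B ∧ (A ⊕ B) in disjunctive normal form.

¬B ∧ (A ⊕ B)
≡ ¬B ∧ ((A ∧ ¬B) ∨ (¬A ∧ B))   [expand ⊕]
≡ (¬B ∧ A ∧ ¬B) ∨ (¬B ∧ ¬A ∧ B)   [distribute ∧ over ∨]
≡ ¬B ∧ A   [simplify]

¬B ∧ A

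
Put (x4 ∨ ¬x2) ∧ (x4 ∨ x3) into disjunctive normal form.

x4 ∨ (¬x2 ∧ x3)

(x4 ∨ ¬x2) ∧ (x4 ∨ x3)
⇔ (x4 ∧ x4) ∨ (x4 ∧ x3) ∨ (¬x2 ∧ x4) ∨ (¬x2 ∧ x3)   — distribute ∧ over ∨
⇔ x4 ∨ (¬x2 ∧ x3)   — simplify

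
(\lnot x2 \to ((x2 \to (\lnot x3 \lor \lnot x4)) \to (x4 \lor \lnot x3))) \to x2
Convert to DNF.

(\lnot x2 \to ((x2 \to (\lnot x3 \lor \lnot x4)) \to (x4 \lor \lnot x3))) \to x2
⇔ \lnot (\lnot x2 \to ((x2 \to (\lnot x3 \lor \lnot x4)) \to (x4 \lor \lnot x3))) \lor x2   [eliminate \to]
⇔ \lnot (\lnot \lnot x2 \lor ((x2 \to (\lnot x3 \lor \lnot x4)) \to (x4 \lor \lnot x3))) \lor x2   [eliminate \to]
⇔ \lnot (\lnot \lnot x2 \lor \lnot (x2 \to (\lnot x3 \lor \lnot x4)) \lor x4 \lor \lnot x3) \lor x2   [eliminate \to]
⇔ \lnot (\lnot \lnot x2 \lor \lnot (\lnot x2 \lor \lnot x3 \lor \lnot x4) \lor x4 \lor \lnot x3) \lor x2   [eliminate \to]
⇔ (\lnot \lnot \lnot x2 \land \lnot \lnot (\lnot x2 \lor \lnot x3 \lor \lnot x4) \land \lnot x4 \land \lnot \lnot x3) \lor x2   [De Morgan]
⇔ (\lnot x2 \land \lnot \lnot (\lnot x2 \lor \lnot x3 \lor \lnot x4) \land \lnot x4 \land \lnot \lnot x3) \lor x2   [double negation]
⇔ (\lnot x2 \land (\lnot x2 \lor \lnot x3 \lor \lnot x4) \land \lnot x4 \land \lnot \lnot x3) \lor x2   [double negation]
⇔ (\lnot x2 \land (\lnot x2 \lor \lnot x3 \lor \lnot x4) \land \lnot x4 \land x3) \lor x2   [double negation]
⇔ (\lnot x2 \land \lnot x2 \land \lnot x4 \land x3) \lor (\lnot x2 \land \lnot x3 \land \lnot x4 \land x3) \lor (\lnot x2 \land \lnot x4 \land \lnot x4 \land x3) \lor x2   [distribute \land over \lor]
⇔ (\lnot x2 \land \lnot x4 \land x3) \lor x2   [simplify]

(\lnot x2 \land \lnot x4 \land x3) \lor x2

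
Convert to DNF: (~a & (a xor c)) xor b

(~a & (a xor c)) xor b
⇔ (~a & (a xor c) & ~b) | (~(~a & (a xor c)) & b)   [expand xor]
⇔ (~a & ((a & ~c) | (~a & c)) & ~b) | (~(~a & (a xor c)) & b)   [expand xor]
⇔ (~a & ((a & ~c) | (~a & c)) & ~b) | (~(~a & ((a & ~c) | (~a & c))) & b)   [expand xor]
⇔ (~a & ((a & ~c) | (~a & c)) & ~b) | ((~~a | ~((a & ~c) | (~a & c))) & b)   [De Morgan]
⇔ (~a & ((a & ~c) | (~a & c)) & ~b) | ((a | ~((a & ~c) | (~a & c))) & b)   [double negation]
⇔ (~a & ((a & ~c) | (~a & c)) & ~b) | ((a | (~(a & ~c) & ~(~a & c))) & b)   [De Morgan]
⇔ (~a & ((a & ~c) | (~a & c)) & ~b) | ((a | ((~a | ~~c) & ~(~a & c))) & b)   [De Morgan]
⇔ (~a & ((a & ~c) | (~a & c)) & ~b) | ((a | ((~a | c) & ~(~a & c))) & b)   [double negation]
⇔ (~a & ((a & ~c) | (~a & c)) & ~b) | ((a | ((~a | c) & (~~a | ~c))) & b)   [De Morgan]
⇔ (~a & ((a & ~c) | (~a & c)) & ~b) | ((a | ((~a | c) & (a | ~c))) & b)   [double negation]
⇔ (~a & a & ~c & ~b) | (~a & ~a & c & ~b) | (a & b) | (~a & a & b) | (~a & ~c & b) | (c & a & b) | (c & ~c & b)   [distribute & over |]
⇔ (~a & c & ~b) | (a & b) | (~a & ~c & b)   [simplify]

(~a & c & ~b) | (a & b) | (~a & ~c & b)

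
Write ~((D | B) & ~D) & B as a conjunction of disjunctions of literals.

(~B | D) & B

~((D | B) & ~D) & B
⇔ (~(D | B) | ~~D) & B   [De Morgan]
⇔ ((~D & ~B) | ~~D) & B   [De Morgan]
⇔ ((~D & ~B) | D) & B   [double negation]
⇔ (~D | D) & (~B | D) & B   [distribute | over &]
⇔ (~B | D) & B   [simplify]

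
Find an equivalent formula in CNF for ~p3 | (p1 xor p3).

~p3 | (p1 xor p3)
≡ ~p3 | ((p1 | p3) & ~(p1 & p3))   (expand xor)
≡ ~p3 | ((p1 | p3) & (~p1 | ~p3))   (De Morgan)
≡ (~p3 | p1 | p3) & (~p3 | ~p1 | ~p3)   (distribute | over &)
≡ ~p3 | ~p1   (simplify)

~p3 | ~p1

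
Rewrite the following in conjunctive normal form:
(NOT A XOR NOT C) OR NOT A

NOT A OR NOT C

(NOT A XOR NOT C) OR NOT A
≡ ((NOT A OR NOT C) AND NOT (NOT A AND NOT C)) OR NOT A   (expand XOR)
≡ ((NOT A OR NOT C) AND (NOT NOT A OR NOT NOT C)) OR NOT A   (De Morgan)
≡ ((NOT A OR NOT C) AND (A OR NOT NOT C)) OR NOT A   (double negation)
≡ ((NOT A OR NOT C) AND (A OR C)) OR NOT A   (double negation)
≡ (NOT A OR NOT C OR NOT A) AND (A OR C OR NOT A)   (distribute OR over AND)
≡ NOT A OR NOT C   (simplify)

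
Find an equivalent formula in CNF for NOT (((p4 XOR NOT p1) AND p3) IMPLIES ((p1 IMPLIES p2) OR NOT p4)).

p3 AND p1 AND NOT p2 AND p4

NOT (((p4 XOR NOT p1) AND p3) IMPLIES ((p1 IMPLIES p2) OR NOT p4))
≡ NOT (NOT ((p4 XOR NOT p1) AND p3) OR (p1 IMPLIES p2) OR NOT p4)   [eliminate IMPLIES]
≡ NOT (NOT ((p4 OR NOT p1) AND NOT (p4 AND NOT p1) AND p3) OR (p1 IMPLIES p2) OR NOT p4)   [expand XOR]
≡ NOT (NOT ((p4 OR NOT p1) AND NOT (p4 AND NOT p1) AND p3) OR NOT p1 OR p2 OR NOT p4)   [eliminate IMPLIES]
≡ NOT NOT ((p4 OR NOT p1) AND NOT (p4 AND NOT p1) AND p3) AND NOT NOT p1 AND NOT p2 AND NOT NOT p4   [De Morgan]
≡ (p4 OR NOT p1) AND NOT (p4 AND NOT p1) AND p3 AND NOT NOT p1 AND NOT p2 AND NOT NOT p4   [double negation]
≡ (p4 OR NOT p1) AND (NOT p4 OR NOT NOT p1) AND p3 AND NOT NOT p1 AND NOT p2 AND NOT NOT p4   [De Morgan]
≡ (p4 OR NOT p1) AND (NOT p4 OR p1) AND p3 AND NOT NOT p1 AND NOT p2 AND NOT NOT p4   [double negation]
≡ (p4 OR NOT p1) AND (NOT p4 OR p1) AND p3 AND p1 AND NOT p2 AND NOT NOT p4   [double negation]
≡ (p4 OR NOT p1) AND (NOT p4 OR p1) AND p3 AND p1 AND NOT p2 AND p4   [double negation]
≡ p3 AND p1 AND NOT p2 AND p4   [simplify]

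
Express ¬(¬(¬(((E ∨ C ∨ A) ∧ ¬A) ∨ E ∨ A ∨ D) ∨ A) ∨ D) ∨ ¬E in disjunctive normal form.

(A ∧ ¬D) ∨ ¬E

¬(¬(¬(((E ∨ C ∨ A) ∧ ¬A) ∨ E ∨ A ∨ D) ∨ A) ∨ D) ∨ ¬E
≡ (¬¬(¬(((E ∨ C ∨ A) ∧ ¬A) ∨ E ∨ A ∨ D) ∨ A) ∧ ¬D) ∨ ¬E   [De Morgan]
≡ ((¬(((E ∨ C ∨ A) ∧ ¬A) ∨ E ∨ A ∨ D) ∨ A) ∧ ¬D) ∨ ¬E   [double negation]
≡ (((¬((E ∨ C ∨ A) ∧ ¬A) ∧ ¬E ∧ ¬A ∧ ¬D) ∨ A) ∧ ¬D) ∨ ¬E   [De Morgan]
≡ ((((¬(E ∨ C ∨ A) ∨ ¬¬A) ∧ ¬E ∧ ¬A ∧ ¬D) ∨ A) ∧ ¬D) ∨ ¬E   [De Morgan]
≡ (((((¬E ∧ ¬C ∧ ¬A) ∨ ¬¬A) ∧ ¬E ∧ ¬A ∧ ¬D) ∨ A) ∧ ¬D) ∨ ¬E   [De Morgan]
≡ (((((¬E ∧ ¬C ∧ ¬A) ∨ A) ∧ ¬E ∧ ¬A ∧ ¬D) ∨ A) ∧ ¬D) ∨ ¬E   [double negation]
≡ (¬E ∧ ¬C ∧ ¬A ∧ ¬E ∧ ¬A ∧ ¬D ∧ ¬D) ∨ (A ∧ ¬E ∧ ¬A ∧ ¬D ∧ ¬D) ∨ (A ∧ ¬D) ∨ ¬E   [distribute ∧ over ∨]
≡ (A ∧ ¬D) ∨ ¬E   [simplify]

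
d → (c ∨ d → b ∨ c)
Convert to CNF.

d → (c ∨ d → b ∨ c)
≡ ¬d ∨ (c ∨ d → b ∨ c)   [eliminate →]
≡ ¬d ∨ ¬(c ∨ d) ∨ b ∨ c   [eliminate →]
≡ ¬d ∨ ¬c ∧ ¬d ∨ b ∨ c   [De Morgan]
≡ (¬d ∨ ¬c ∨ b ∨ c) ∧ (¬d ∨ ¬d ∨ b ∨ c)   [distribute ∨ over ∧]
≡ ¬d ∨ b ∨ c   [simplify]

¬d ∨ b ∨ c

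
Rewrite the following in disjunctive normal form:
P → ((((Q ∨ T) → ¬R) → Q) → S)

¬P ∨ (¬Q ∧ ¬T) ∨ (¬R ∧ ¬Q) ∨ S

P → ((((Q ∨ T) → ¬R) → Q) → S)
= ¬P ∨ ((((Q ∨ T) → ¬R) → Q) → S)   [eliminate →]
= ¬P ∨ ¬(((Q ∨ T) → ¬R) → Q) ∨ S   [eliminate →]
= ¬P ∨ ¬(¬((Q ∨ T) → ¬R) ∨ Q) ∨ S   [eliminate →]
= ¬P ∨ ¬(¬(¬(Q ∨ T) ∨ ¬R) ∨ Q) ∨ S   [eliminate →]
= ¬P ∨ (¬¬(¬(Q ∨ T) ∨ ¬R) ∧ ¬Q) ∨ S   [De Morgan]
= ¬P ∨ ((¬(Q ∨ T) ∨ ¬R) ∧ ¬Q) ∨ S   [double negation]
= ¬P ∨ (((¬Q ∧ ¬T) ∨ ¬R) ∧ ¬Q) ∨ S   [De Morgan]
= ¬P ∨ (¬Q ∧ ¬T ∧ ¬Q) ∨ (¬R ∧ ¬Q) ∨ S   [distribute ∧ over ∨]
= ¬P ∨ (¬Q ∧ ¬T) ∨ (¬R ∧ ¬Q) ∨ S   [simplify]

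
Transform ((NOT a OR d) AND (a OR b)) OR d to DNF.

((NOT a OR d) AND (a OR b)) OR d
≡ (NOT a AND a) OR (NOT a AND b) OR (d AND a) OR (d AND b) OR d
≡ (NOT a AND b) OR d

(NOT a AND b) OR d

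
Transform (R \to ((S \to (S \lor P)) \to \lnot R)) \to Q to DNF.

(R \land \lnot S) \lor (R \land S) \lor (R \land P) \lor Q

(R \to ((S \to (S \lor P)) \to \lnot R)) \to Q
≡ \lnot (R \to ((S \to (S \lor P)) \to \lnot R)) \lor Q   [eliminate \to]
≡ \lnot (\lnot R \lor ((S \to (S \lor P)) \to \lnot R)) \lor Q   [eliminate \to]
≡ \lnot (\lnot R \lor \lnot (S \to (S \lor P)) \lor \lnot R) \lor Q   [eliminate \to]
≡ \lnot (\lnot R \lor \lnot (\lnot S \lor S \lor P) \lor \lnot R) \lor Q   [eliminate \to]
≡ (\lnot \lnot R \land \lnot \lnot (\lnot S \lor S \lor P) \land \lnot \lnot R) \lor Q   [De Morgan]
≡ (R \land \lnot \lnot (\lnot S \lor S \lor P) \land \lnot \lnot R) \lor Q   [double negation]
≡ (R \land (\lnot S \lor S \lor P) \land \lnot \lnot R) \lor Q   [double negation]
≡ (R \land (\lnot S \lor S \lor P) \land R) \lor Q   [double negation]
≡ (R \land \lnot S \land R) \lor (R \land S \land R) \lor (R \land P \land R) \lor Q   [distribute \land over \lor]
≡ (R \land \lnot S) \lor (R \land S) \lor (R \land P) \lor Q   [simplify]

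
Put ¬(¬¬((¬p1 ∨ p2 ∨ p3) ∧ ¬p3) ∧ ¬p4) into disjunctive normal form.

(p1 ∧ ¬p2 ∧ ¬p3) ∨ p3 ∨ p4

¬(¬¬((¬p1 ∨ p2 ∨ p3) ∧ ¬p3) ∧ ¬p4)
= ¬¬¬((¬p1 ∨ p2 ∨ p3) ∧ ¬p3) ∨ ¬¬p4   (De Morgan)
= ¬((¬p1 ∨ p2 ∨ p3) ∧ ¬p3) ∨ ¬¬p4   (double negation)
= ¬(¬p1 ∨ p2 ∨ p3) ∨ ¬¬p3 ∨ ¬¬p4   (De Morgan)
= (¬¬p1 ∧ ¬p2 ∧ ¬p3) ∨ ¬¬p3 ∨ ¬¬p4   (De Morgan)
= (p1 ∧ ¬p2 ∧ ¬p3) ∨ ¬¬p3 ∨ ¬¬p4   (double negation)
= (p1 ∧ ¬p2 ∧ ¬p3) ∨ p3 ∨ ¬¬p4   (double negation)
= (p1 ∧ ¬p2 ∧ ¬p3) ∨ p3 ∨ p4   (double negation)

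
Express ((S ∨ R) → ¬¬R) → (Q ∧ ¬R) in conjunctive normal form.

((S ∨ R) → ¬¬R) → (Q ∧ ¬R)
= ¬((S ∨ R) → ¬¬R) ∨ (Q ∧ ¬R)   [eliminate →]
= ¬(¬(S ∨ R) ∨ ¬¬R) ∨ (Q ∧ ¬R)   [eliminate →]
= (¬¬(S ∨ R) ∧ ¬¬¬R) ∨ (Q ∧ ¬R)   [De Morgan]
= ((S ∨ R) ∧ ¬¬¬R) ∨ (Q ∧ ¬R)   [double negation]
= ((S ∨ R) ∧ ¬R) ∨ (Q ∧ ¬R)   [double negation]
= (S ∨ R ∨ Q) ∧ (S ∨ R ∨ ¬R) ∧ (¬R ∨ Q) ∧ (¬R ∨ ¬R)   [distribute ∨ over ∧]
= (S ∨ R ∨ Q) ∧ ¬R   [simplify]

(S ∨ R ∨ Q) ∧ ¬R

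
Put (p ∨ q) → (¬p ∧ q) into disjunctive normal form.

(¬p ∧ ¬q) ∨ (¬p ∧ q)

(p ∨ q) → (¬p ∧ q)
⇔ ¬(p ∨ q) ∨ (¬p ∧ q)   [eliminate →]
⇔ (¬p ∧ ¬q) ∨ (¬p ∧ q)   [De Morgan]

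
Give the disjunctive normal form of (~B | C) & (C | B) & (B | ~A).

(~B | C) & (C | B) & (B | ~A)
⇔ (~B & C & B) | (~B & C & ~A) | (~B & B & B) | (~B & B & ~A) | (C & C & B) | (C & C & ~A) | (C & B & B) | (C & B & ~A)   [distribute & over |]
⇔ (C & B) | (C & ~A)   [simplify]

(C & B) | (C & ~A)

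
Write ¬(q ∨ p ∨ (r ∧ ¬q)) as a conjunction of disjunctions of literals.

¬q ∧ ¬p ∧ (¬r ∨ q)

¬(q ∨ p ∨ (r ∧ ¬q))
≡ ¬q ∧ ¬p ∧ ¬(r ∧ ¬q)   [De Morgan]
≡ ¬q ∧ ¬p ∧ (¬r ∨ ¬¬q)   [De Morgan]
≡ ¬q ∧ ¬p ∧ (¬r ∨ q)   [double negation]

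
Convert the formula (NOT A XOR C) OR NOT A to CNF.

NOT A OR C

(NOT A XOR C) OR NOT A
≡ ((NOT A OR C) AND NOT (NOT A AND C)) OR NOT A
≡ ((NOT A OR C) AND (NOT NOT A OR NOT C)) OR NOT A
≡ ((NOT A OR C) AND (A OR NOT C)) OR NOT A
≡ (NOT A OR C OR NOT A) AND (A OR NOT C OR NOT A)
≡ NOT A OR C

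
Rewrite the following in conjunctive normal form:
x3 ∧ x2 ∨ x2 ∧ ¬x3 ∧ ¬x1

x3 ∧ x2 ∨ x2 ∧ ¬x3 ∧ ¬x1
⇔ (x3 ∨ x2) ∧ (x3 ∨ ¬x3) ∧ (x3 ∨ ¬x1) ∧ (x2 ∨ x2) ∧ (x2 ∨ ¬x3) ∧ (x2 ∨ ¬x1)   (distribute ∨ over ∧)
⇔ (x3 ∨ ¬x1) ∧ x2   (simplify)

(x3 ∨ ¬x1) ∧ x2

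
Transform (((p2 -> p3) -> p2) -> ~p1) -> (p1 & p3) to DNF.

(p2 & p1) | (p1 & p3)

(((p2 -> p3) -> p2) -> ~p1) -> (p1 & p3)
= ~(((p2 -> p3) -> p2) -> ~p1) | (p1 & p3)   [eliminate ->]
= ~(~((p2 -> p3) -> p2) | ~p1) | (p1 & p3)   [eliminate ->]
= ~(~(~(p2 -> p3) | p2) | ~p1) | (p1 & p3)   [eliminate ->]
= ~(~(~(~p2 | p3) | p2) | ~p1) | (p1 & p3)   [eliminate ->]
= (~~(~(~p2 | p3) | p2) & ~~p1) | (p1 & p3)   [De Morgan]
= ((~(~p2 | p3) | p2) & ~~p1) | (p1 & p3)   [double negation]
= (((~~p2 & ~p3) | p2) & ~~p1) | (p1 & p3)   [De Morgan]
= (((p2 & ~p3) | p2) & ~~p1) | (p1 & p3)   [double negation]
= (((p2 & ~p3) | p2) & p1) | (p1 & p3)   [double negation]
= (p2 & ~p3 & p1) | (p2 & p1) | (p1 & p3)   [distribute & over |]
= (p2 & p1) | (p1 & p3)   [simplify]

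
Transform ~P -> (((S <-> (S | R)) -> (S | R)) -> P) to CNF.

(P | ~S) & (P | ~R)

~P -> (((S <-> (S | R)) -> (S | R)) -> P)
≡ ~~P | (((S <-> (S | R)) -> (S | R)) -> P)   [eliminate ->]
≡ ~~P | ~((S <-> (S | R)) -> (S | R)) | P   [eliminate ->]
≡ ~~P | ~(~(S <-> (S | R)) | S | R) | P   [eliminate ->]
≡ ~~P | ~(~((S -> (S | R)) & ((S | R) -> S)) | S | R) | P   [eliminate <->]
≡ ~~P | ~(~((~S | S | R) & ((S | R) -> S)) | S | R) | P   [eliminate ->]
≡ ~~P | ~(~((~S | S | R) & (~(S | R) | S)) | S | R) | P   [eliminate ->]
≡ P | ~(~((~S | S | R) & (~(S | R) | S)) | S | R) | P   [double negation]
≡ P | (~~((~S | S | R) & (~(S | R) | S)) & ~S & ~R) | P   [De Morgan]
≡ P | ((~S | S | R) & (~(S | R) | S) & ~S & ~R) | P   [double negation]
≡ P | ((~S | S | R) & ((~S & ~R) | S) & ~S & ~R) | P   [De Morgan]
≡ (P | ~S | S | R | P) & (P | ~S | S | P) & (P | ~R | S | P) & (P | ~S | P) & (P | ~R | P)   [distribute | over &]
≡ (P | ~S) & (P | ~R)   [simplify]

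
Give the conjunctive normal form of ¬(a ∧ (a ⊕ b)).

¬(a ∧ (a ⊕ b))
⇔ ¬(a ∧ (a ∨ b) ∧ ¬(a ∧ b))   [expand ⊕]
⇔ ¬a ∨ ¬(a ∨ b) ∨ ¬¬(a ∧ b)   [De Morgan]
⇔ ¬a ∨ (¬a ∧ ¬b) ∨ ¬¬(a ∧ b)   [De Morgan]
⇔ ¬a ∨ (¬a ∧ ¬b) ∨ (a ∧ b)   [double negation]
⇔ (¬a ∨ ¬a ∨ a) ∧ (¬a ∨ ¬a ∨ b) ∧ (¬a ∨ ¬b ∨ a) ∧ (¬a ∨ ¬b ∨ b)   [distribute ∨ over ∧]
⇔ ¬a ∨ b   [simplify]

¬a ∨ b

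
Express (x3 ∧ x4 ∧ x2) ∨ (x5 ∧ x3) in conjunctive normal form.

(x3 ∧ x4 ∧ x2) ∨ (x5 ∧ x3)
= (x3 ∨ x5) ∧ (x3 ∨ x3) ∧ (x4 ∨ x5) ∧ (x4 ∨ x3) ∧ (x2 ∨ x5) ∧ (x2 ∨ x3)   [distribute ∨ over ∧]
= x3 ∧ (x4 ∨ x5) ∧ (x2 ∨ x5)   [simplify]

x3 ∧ (x4 ∨ x5) ∧ (x2 ∨ x5)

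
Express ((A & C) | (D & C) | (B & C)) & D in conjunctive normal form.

((A & C) | (D & C) | (B & C)) & D
⇔ (A | D | B) & (A | D | C) & (A | C | B) & (A | C | C) & (C | D | B) & (C | D | C) & (C | C | B) & (C | C | C) & D   (distribute | over &)
⇔ C & D   (simplify)

C & D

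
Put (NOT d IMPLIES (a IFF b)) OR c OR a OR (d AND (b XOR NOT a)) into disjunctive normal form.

d OR (NOT a AND NOT b) OR c OR a

(NOT d IMPLIES (a IFF b)) OR c OR a OR (d AND (b XOR NOT a))
≡ NOT NOT d OR (a IFF b) OR c OR a OR (d AND (b XOR NOT a))
≡ NOT NOT d OR ((a IMPLIES b) AND (b IMPLIES a)) OR c OR a OR (d AND (b XOR NOT a))
≡ NOT NOT d OR ((NOT a OR b) AND (b IMPLIES a)) OR c OR a OR (d AND (b XOR NOT a))
≡ NOT NOT d OR ((NOT a OR b) AND (NOT b OR a)) OR c OR a OR (d AND (b XOR NOT a))
≡ NOT NOT d OR ((NOT a OR b) AND (NOT b OR a)) OR c OR a OR (d AND ((b AND NOT NOT a) OR (NOT b AND NOT a)))
≡ d OR ((NOT a OR b) AND (NOT b OR a)) OR c OR a OR (d AND ((b AND NOT NOT a) OR (NOT b AND NOT a)))
≡ d OR ((NOT a OR b) AND (NOT b OR a)) OR c OR a OR (d AND ((b AND a) OR (NOT b AND NOT a)))
≡ d OR (NOT a AND NOT b) OR (NOT a AND a) OR (b AND NOT b) OR (b AND a) OR c OR a OR (d AND b AND a) OR (d AND NOT b AND NOT a)
≡ d OR (NOT a AND NOT b) OR c OR a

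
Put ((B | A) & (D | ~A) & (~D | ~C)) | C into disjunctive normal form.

((B | A) & (D | ~A) & (~D | ~C)) | C
⇔ (B & D & ~D) | (B & D & ~C) | (B & ~A & ~D) | (B & ~A & ~C) | (A & D & ~D) | (A & D & ~C) | (A & ~A & ~D) | (A & ~A & ~C) | C   (distribute & over |)
⇔ (B & D & ~C) | (B & ~A & ~D) | (B & ~A & ~C) | (A & D & ~C) | C   (simplify)

(B & D & ~C) | (B & ~A & ~D) | (B & ~A & ~C) | (A & D & ~C) | C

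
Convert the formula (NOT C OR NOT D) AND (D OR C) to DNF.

(NOT C AND D) OR (NOT D AND C)

(NOT C OR NOT D) AND (D OR C)
≡ (NOT C AND D) OR (NOT C AND C) OR (NOT D AND D) OR (NOT D AND C)   — distribute AND over OR
≡ (NOT C AND D) OR (NOT D AND C)   — simplify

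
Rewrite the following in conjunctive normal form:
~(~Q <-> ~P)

~(~Q <-> ~P)
= ~((~Q -> ~P) & (~P -> ~Q))   [eliminate <->]
= ~((~~Q | ~P) & (~P -> ~Q))   [eliminate ->]
= ~((~~Q | ~P) & (~~P | ~Q))   [eliminate ->]
= ~(~~Q | ~P) | ~(~~P | ~Q)   [De Morgan]
= (~~~Q & ~~P) | ~(~~P | ~Q)   [De Morgan]
= (~Q & ~~P) | ~(~~P | ~Q)   [double negation]
= (~Q & P) | ~(~~P | ~Q)   [double negation]
= (~Q & P) | (~~~P & ~~Q)   [De Morgan]
= (~Q & P) | (~P & ~~Q)   [double negation]
= (~Q & P) | (~P & Q)   [double negation]
= (~Q | ~P) & (~Q | Q) & (P | ~P) & (P | Q)   [distribute | over &]
= (~Q | ~P) & (P | Q)   [simplify]

(~Q | ~P) & (P | Q)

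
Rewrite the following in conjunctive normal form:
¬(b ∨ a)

¬(b ∨ a)
≡ ¬b ∧ ¬a   [De Morgan]

¬b ∧ ¬a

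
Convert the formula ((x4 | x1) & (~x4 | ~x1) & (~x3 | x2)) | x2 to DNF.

(x4 & ~x1 & ~x3) | (x1 & ~x4 & ~x3) | x2

((x4 | x1) & (~x4 | ~x1) & (~x3 | x2)) | x2
⇔ (x4 & ~x4 & ~x3) | (x4 & ~x4 & x2) | (x4 & ~x1 & ~x3) | (x4 & ~x1 & x2) | (x1 & ~x4 & ~x3) | (x1 & ~x4 & x2) | (x1 & ~x1 & ~x3) | (x1 & ~x1 & x2) | x2   [distribute & over |]
⇔ (x4 & ~x1 & ~x3) | (x1 & ~x4 & ~x3) | x2   [simplify]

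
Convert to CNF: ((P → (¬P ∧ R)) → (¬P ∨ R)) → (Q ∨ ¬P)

((P → (¬P ∧ R)) → (¬P ∨ R)) → (Q ∨ ¬P)
= ¬((P → (¬P ∧ R)) → (¬P ∨ R)) ∨ Q ∨ ¬P   [eliminate →]
= ¬(¬(P → (¬P ∧ R)) ∨ ¬P ∨ R) ∨ Q ∨ ¬P   [eliminate →]
= ¬(¬(¬P ∨ (¬P ∧ R)) ∨ ¬P ∨ R) ∨ Q ∨ ¬P   [eliminate →]
= (¬¬(¬P ∨ (¬P ∧ R)) ∧ ¬¬P ∧ ¬R) ∨ Q ∨ ¬P   [De Morgan]
= ((¬P ∨ (¬P ∧ R)) ∧ ¬¬P ∧ ¬R) ∨ Q ∨ ¬P   [double negation]
= ((¬P ∨ (¬P ∧ R)) ∧ P ∧ ¬R) ∨ Q ∨ ¬P   [double negation]
= (¬P ∨ ¬P ∨ Q ∨ ¬P) ∧ (¬P ∨ R ∨ Q ∨ ¬P) ∧ (P ∨ Q ∨ ¬P) ∧ (¬R ∨ Q ∨ ¬P)   [distribute ∨ over ∧]
= ¬P ∨ Q   [simplify]

¬P ∨ Q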